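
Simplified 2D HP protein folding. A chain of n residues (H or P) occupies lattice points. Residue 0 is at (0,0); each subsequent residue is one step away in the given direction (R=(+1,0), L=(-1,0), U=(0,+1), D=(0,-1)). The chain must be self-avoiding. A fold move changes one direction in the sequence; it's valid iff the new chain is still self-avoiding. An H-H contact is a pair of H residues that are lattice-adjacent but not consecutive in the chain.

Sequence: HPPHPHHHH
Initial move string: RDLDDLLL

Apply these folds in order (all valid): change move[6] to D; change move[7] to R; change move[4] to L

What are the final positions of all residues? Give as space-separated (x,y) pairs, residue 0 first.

Initial moves: RDLDDLLL
Fold: move[6]->D => RDLDDLDL (positions: [(0, 0), (1, 0), (1, -1), (0, -1), (0, -2), (0, -3), (-1, -3), (-1, -4), (-2, -4)])
Fold: move[7]->R => RDLDDLDR (positions: [(0, 0), (1, 0), (1, -1), (0, -1), (0, -2), (0, -3), (-1, -3), (-1, -4), (0, -4)])
Fold: move[4]->L => RDLDLLDR (positions: [(0, 0), (1, 0), (1, -1), (0, -1), (0, -2), (-1, -2), (-2, -2), (-2, -3), (-1, -3)])

Answer: (0,0) (1,0) (1,-1) (0,-1) (0,-2) (-1,-2) (-2,-2) (-2,-3) (-1,-3)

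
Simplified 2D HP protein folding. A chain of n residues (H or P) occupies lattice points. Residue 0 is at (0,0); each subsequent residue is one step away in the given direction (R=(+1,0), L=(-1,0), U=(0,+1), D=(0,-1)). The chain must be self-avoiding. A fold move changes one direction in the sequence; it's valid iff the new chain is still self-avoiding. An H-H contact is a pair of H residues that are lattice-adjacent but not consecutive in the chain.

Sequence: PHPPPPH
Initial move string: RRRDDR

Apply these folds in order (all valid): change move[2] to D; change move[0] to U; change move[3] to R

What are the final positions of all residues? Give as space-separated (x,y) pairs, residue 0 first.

Initial moves: RRRDDR
Fold: move[2]->D => RRDDDR (positions: [(0, 0), (1, 0), (2, 0), (2, -1), (2, -2), (2, -3), (3, -3)])
Fold: move[0]->U => URDDDR (positions: [(0, 0), (0, 1), (1, 1), (1, 0), (1, -1), (1, -2), (2, -2)])
Fold: move[3]->R => URDRDR (positions: [(0, 0), (0, 1), (1, 1), (1, 0), (2, 0), (2, -1), (3, -1)])

Answer: (0,0) (0,1) (1,1) (1,0) (2,0) (2,-1) (3,-1)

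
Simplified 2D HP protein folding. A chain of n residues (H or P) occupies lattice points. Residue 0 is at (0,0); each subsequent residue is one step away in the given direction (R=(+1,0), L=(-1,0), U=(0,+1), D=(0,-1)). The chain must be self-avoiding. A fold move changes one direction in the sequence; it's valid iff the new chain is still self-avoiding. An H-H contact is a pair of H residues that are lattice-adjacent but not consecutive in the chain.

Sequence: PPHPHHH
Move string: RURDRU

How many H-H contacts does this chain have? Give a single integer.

Positions: [(0, 0), (1, 0), (1, 1), (2, 1), (2, 0), (3, 0), (3, 1)]
No H-H contacts found.

Answer: 0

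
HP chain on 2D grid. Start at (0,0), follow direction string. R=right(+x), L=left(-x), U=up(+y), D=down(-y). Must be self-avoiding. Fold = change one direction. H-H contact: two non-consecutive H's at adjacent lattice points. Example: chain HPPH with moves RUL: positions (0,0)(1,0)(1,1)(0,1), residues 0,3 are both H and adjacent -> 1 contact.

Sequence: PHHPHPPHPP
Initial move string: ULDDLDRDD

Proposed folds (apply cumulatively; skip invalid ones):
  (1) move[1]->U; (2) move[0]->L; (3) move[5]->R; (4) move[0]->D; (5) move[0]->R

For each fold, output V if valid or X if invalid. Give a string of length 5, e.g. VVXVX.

Answer: XVXVX

Derivation:
Initial: ULDDLDRDD -> [(0, 0), (0, 1), (-1, 1), (-1, 0), (-1, -1), (-2, -1), (-2, -2), (-1, -2), (-1, -3), (-1, -4)]
Fold 1: move[1]->U => UUDDLDRDD INVALID (collision), skipped
Fold 2: move[0]->L => LLDDLDRDD VALID
Fold 3: move[5]->R => LLDDLRRDD INVALID (collision), skipped
Fold 4: move[0]->D => DLDDLDRDD VALID
Fold 5: move[0]->R => RLDDLDRDD INVALID (collision), skipped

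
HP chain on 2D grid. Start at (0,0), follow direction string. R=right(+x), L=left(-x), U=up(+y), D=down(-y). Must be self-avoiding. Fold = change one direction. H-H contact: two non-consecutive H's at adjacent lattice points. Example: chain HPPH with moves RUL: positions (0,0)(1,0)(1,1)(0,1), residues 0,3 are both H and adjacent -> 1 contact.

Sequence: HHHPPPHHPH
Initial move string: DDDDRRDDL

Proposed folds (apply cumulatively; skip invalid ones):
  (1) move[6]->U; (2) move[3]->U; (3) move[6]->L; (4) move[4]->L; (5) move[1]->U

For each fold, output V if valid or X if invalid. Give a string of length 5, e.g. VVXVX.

Initial: DDDDRRDDL -> [(0, 0), (0, -1), (0, -2), (0, -3), (0, -4), (1, -4), (2, -4), (2, -5), (2, -6), (1, -6)]
Fold 1: move[6]->U => DDDDRRUDL INVALID (collision), skipped
Fold 2: move[3]->U => DDDURRDDL INVALID (collision), skipped
Fold 3: move[6]->L => DDDDRRLDL INVALID (collision), skipped
Fold 4: move[4]->L => DDDDLRDDL INVALID (collision), skipped
Fold 5: move[1]->U => DUDDRRDDL INVALID (collision), skipped

Answer: XXXXX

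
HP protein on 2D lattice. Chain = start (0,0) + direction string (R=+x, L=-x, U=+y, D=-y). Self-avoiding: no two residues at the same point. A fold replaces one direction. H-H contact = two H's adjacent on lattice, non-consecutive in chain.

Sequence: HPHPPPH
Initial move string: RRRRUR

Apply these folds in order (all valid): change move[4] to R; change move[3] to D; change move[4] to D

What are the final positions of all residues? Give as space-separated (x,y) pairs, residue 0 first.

Initial moves: RRRRUR
Fold: move[4]->R => RRRRRR (positions: [(0, 0), (1, 0), (2, 0), (3, 0), (4, 0), (5, 0), (6, 0)])
Fold: move[3]->D => RRRDRR (positions: [(0, 0), (1, 0), (2, 0), (3, 0), (3, -1), (4, -1), (5, -1)])
Fold: move[4]->D => RRRDDR (positions: [(0, 0), (1, 0), (2, 0), (3, 0), (3, -1), (3, -2), (4, -2)])

Answer: (0,0) (1,0) (2,0) (3,0) (3,-1) (3,-2) (4,-2)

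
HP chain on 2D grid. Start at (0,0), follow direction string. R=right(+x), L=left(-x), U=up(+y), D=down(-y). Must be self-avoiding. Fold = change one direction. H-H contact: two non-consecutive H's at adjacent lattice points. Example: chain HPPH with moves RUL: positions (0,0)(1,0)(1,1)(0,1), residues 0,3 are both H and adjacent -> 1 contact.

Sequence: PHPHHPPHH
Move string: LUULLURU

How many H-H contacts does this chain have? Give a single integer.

Positions: [(0, 0), (-1, 0), (-1, 1), (-1, 2), (-2, 2), (-3, 2), (-3, 3), (-2, 3), (-2, 4)]
H-H contact: residue 4 @(-2,2) - residue 7 @(-2, 3)

Answer: 1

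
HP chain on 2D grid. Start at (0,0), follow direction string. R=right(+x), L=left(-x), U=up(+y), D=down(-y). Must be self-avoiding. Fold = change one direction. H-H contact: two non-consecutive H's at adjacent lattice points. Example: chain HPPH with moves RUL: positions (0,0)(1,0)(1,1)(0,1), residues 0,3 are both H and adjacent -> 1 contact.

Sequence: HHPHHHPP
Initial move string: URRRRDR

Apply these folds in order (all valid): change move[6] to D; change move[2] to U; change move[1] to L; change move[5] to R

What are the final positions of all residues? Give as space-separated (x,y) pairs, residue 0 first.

Initial moves: URRRRDR
Fold: move[6]->D => URRRRDD (positions: [(0, 0), (0, 1), (1, 1), (2, 1), (3, 1), (4, 1), (4, 0), (4, -1)])
Fold: move[2]->U => URURRDD (positions: [(0, 0), (0, 1), (1, 1), (1, 2), (2, 2), (3, 2), (3, 1), (3, 0)])
Fold: move[1]->L => ULURRDD (positions: [(0, 0), (0, 1), (-1, 1), (-1, 2), (0, 2), (1, 2), (1, 1), (1, 0)])
Fold: move[5]->R => ULURRRD (positions: [(0, 0), (0, 1), (-1, 1), (-1, 2), (0, 2), (1, 2), (2, 2), (2, 1)])

Answer: (0,0) (0,1) (-1,1) (-1,2) (0,2) (1,2) (2,2) (2,1)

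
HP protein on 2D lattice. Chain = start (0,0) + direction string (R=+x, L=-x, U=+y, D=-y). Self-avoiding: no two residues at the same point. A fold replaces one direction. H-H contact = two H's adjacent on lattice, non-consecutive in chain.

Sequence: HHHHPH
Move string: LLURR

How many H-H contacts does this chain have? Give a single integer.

Answer: 1

Derivation:
Positions: [(0, 0), (-1, 0), (-2, 0), (-2, 1), (-1, 1), (0, 1)]
H-H contact: residue 0 @(0,0) - residue 5 @(0, 1)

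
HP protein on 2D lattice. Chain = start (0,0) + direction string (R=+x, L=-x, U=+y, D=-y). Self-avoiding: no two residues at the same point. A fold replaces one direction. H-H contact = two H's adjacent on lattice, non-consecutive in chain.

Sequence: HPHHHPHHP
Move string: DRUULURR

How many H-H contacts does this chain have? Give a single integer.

Answer: 2

Derivation:
Positions: [(0, 0), (0, -1), (1, -1), (1, 0), (1, 1), (0, 1), (0, 2), (1, 2), (2, 2)]
H-H contact: residue 0 @(0,0) - residue 3 @(1, 0)
H-H contact: residue 4 @(1,1) - residue 7 @(1, 2)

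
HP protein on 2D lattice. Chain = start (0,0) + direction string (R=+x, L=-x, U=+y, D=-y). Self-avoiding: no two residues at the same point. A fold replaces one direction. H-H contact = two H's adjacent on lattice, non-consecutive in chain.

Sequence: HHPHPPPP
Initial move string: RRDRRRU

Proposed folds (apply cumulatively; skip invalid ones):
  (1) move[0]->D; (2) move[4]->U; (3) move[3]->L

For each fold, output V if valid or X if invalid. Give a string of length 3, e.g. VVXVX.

Initial: RRDRRRU -> [(0, 0), (1, 0), (2, 0), (2, -1), (3, -1), (4, -1), (5, -1), (5, 0)]
Fold 1: move[0]->D => DRDRRRU VALID
Fold 2: move[4]->U => DRDRURU VALID
Fold 3: move[3]->L => DRDLURU INVALID (collision), skipped

Answer: VVX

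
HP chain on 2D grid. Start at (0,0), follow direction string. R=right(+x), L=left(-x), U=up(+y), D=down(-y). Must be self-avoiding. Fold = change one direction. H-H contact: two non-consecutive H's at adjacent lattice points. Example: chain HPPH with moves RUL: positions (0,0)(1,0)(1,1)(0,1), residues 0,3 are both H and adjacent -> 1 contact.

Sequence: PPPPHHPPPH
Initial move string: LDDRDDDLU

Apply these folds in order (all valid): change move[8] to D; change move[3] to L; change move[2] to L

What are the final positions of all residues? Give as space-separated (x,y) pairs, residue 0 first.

Initial moves: LDDRDDDLU
Fold: move[8]->D => LDDRDDDLD (positions: [(0, 0), (-1, 0), (-1, -1), (-1, -2), (0, -2), (0, -3), (0, -4), (0, -5), (-1, -5), (-1, -6)])
Fold: move[3]->L => LDDLDDDLD (positions: [(0, 0), (-1, 0), (-1, -1), (-1, -2), (-2, -2), (-2, -3), (-2, -4), (-2, -5), (-3, -5), (-3, -6)])
Fold: move[2]->L => LDLLDDDLD (positions: [(0, 0), (-1, 0), (-1, -1), (-2, -1), (-3, -1), (-3, -2), (-3, -3), (-3, -4), (-4, -4), (-4, -5)])

Answer: (0,0) (-1,0) (-1,-1) (-2,-1) (-3,-1) (-3,-2) (-3,-3) (-3,-4) (-4,-4) (-4,-5)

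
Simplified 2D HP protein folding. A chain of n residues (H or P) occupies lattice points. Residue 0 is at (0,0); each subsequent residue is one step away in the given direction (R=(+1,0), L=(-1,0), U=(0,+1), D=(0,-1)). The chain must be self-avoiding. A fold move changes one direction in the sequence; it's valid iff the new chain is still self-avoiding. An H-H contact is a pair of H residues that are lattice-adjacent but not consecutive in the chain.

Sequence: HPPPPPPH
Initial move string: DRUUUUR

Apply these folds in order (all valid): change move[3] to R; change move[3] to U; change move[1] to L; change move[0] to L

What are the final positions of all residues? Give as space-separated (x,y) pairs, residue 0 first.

Initial moves: DRUUUUR
Fold: move[3]->R => DRURUUR (positions: [(0, 0), (0, -1), (1, -1), (1, 0), (2, 0), (2, 1), (2, 2), (3, 2)])
Fold: move[3]->U => DRUUUUR (positions: [(0, 0), (0, -1), (1, -1), (1, 0), (1, 1), (1, 2), (1, 3), (2, 3)])
Fold: move[1]->L => DLUUUUR (positions: [(0, 0), (0, -1), (-1, -1), (-1, 0), (-1, 1), (-1, 2), (-1, 3), (0, 3)])
Fold: move[0]->L => LLUUUUR (positions: [(0, 0), (-1, 0), (-2, 0), (-2, 1), (-2, 2), (-2, 3), (-2, 4), (-1, 4)])

Answer: (0,0) (-1,0) (-2,0) (-2,1) (-2,2) (-2,3) (-2,4) (-1,4)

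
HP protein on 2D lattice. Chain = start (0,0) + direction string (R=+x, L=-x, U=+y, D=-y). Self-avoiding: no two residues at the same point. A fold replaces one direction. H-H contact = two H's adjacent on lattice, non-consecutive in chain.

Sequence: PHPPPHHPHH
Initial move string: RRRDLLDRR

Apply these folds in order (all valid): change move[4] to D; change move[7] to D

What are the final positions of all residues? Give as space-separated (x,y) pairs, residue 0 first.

Answer: (0,0) (1,0) (2,0) (3,0) (3,-1) (3,-2) (2,-2) (2,-3) (2,-4) (3,-4)

Derivation:
Initial moves: RRRDLLDRR
Fold: move[4]->D => RRRDDLDRR (positions: [(0, 0), (1, 0), (2, 0), (3, 0), (3, -1), (3, -2), (2, -2), (2, -3), (3, -3), (4, -3)])
Fold: move[7]->D => RRRDDLDDR (positions: [(0, 0), (1, 0), (2, 0), (3, 0), (3, -1), (3, -2), (2, -2), (2, -3), (2, -4), (3, -4)])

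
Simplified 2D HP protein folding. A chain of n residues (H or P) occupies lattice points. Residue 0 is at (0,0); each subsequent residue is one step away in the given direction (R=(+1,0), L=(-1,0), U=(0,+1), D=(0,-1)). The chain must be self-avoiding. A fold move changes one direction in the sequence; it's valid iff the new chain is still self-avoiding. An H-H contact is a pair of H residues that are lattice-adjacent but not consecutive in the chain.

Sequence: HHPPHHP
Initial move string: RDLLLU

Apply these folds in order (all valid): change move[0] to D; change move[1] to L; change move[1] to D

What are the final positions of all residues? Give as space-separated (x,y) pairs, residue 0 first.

Initial moves: RDLLLU
Fold: move[0]->D => DDLLLU (positions: [(0, 0), (0, -1), (0, -2), (-1, -2), (-2, -2), (-3, -2), (-3, -1)])
Fold: move[1]->L => DLLLLU (positions: [(0, 0), (0, -1), (-1, -1), (-2, -1), (-3, -1), (-4, -1), (-4, 0)])
Fold: move[1]->D => DDLLLU (positions: [(0, 0), (0, -1), (0, -2), (-1, -2), (-2, -2), (-3, -2), (-3, -1)])

Answer: (0,0) (0,-1) (0,-2) (-1,-2) (-2,-2) (-3,-2) (-3,-1)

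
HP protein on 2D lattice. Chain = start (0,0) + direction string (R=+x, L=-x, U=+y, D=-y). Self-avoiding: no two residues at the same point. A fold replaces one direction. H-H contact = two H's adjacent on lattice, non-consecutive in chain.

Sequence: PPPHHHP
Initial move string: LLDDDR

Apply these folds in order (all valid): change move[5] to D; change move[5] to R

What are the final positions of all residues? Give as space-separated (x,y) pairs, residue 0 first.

Initial moves: LLDDDR
Fold: move[5]->D => LLDDDD (positions: [(0, 0), (-1, 0), (-2, 0), (-2, -1), (-2, -2), (-2, -3), (-2, -4)])
Fold: move[5]->R => LLDDDR (positions: [(0, 0), (-1, 0), (-2, 0), (-2, -1), (-2, -2), (-2, -3), (-1, -3)])

Answer: (0,0) (-1,0) (-2,0) (-2,-1) (-2,-2) (-2,-3) (-1,-3)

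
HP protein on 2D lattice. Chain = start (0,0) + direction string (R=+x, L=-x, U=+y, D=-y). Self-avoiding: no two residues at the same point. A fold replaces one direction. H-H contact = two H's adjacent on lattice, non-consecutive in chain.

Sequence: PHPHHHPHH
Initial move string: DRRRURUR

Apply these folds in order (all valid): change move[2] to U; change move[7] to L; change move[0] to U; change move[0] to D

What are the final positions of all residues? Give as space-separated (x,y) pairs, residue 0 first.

Answer: (0,0) (0,-1) (1,-1) (1,0) (2,0) (2,1) (3,1) (3,2) (2,2)

Derivation:
Initial moves: DRRRURUR
Fold: move[2]->U => DRURURUR (positions: [(0, 0), (0, -1), (1, -1), (1, 0), (2, 0), (2, 1), (3, 1), (3, 2), (4, 2)])
Fold: move[7]->L => DRURURUL (positions: [(0, 0), (0, -1), (1, -1), (1, 0), (2, 0), (2, 1), (3, 1), (3, 2), (2, 2)])
Fold: move[0]->U => URURURUL (positions: [(0, 0), (0, 1), (1, 1), (1, 2), (2, 2), (2, 3), (3, 3), (3, 4), (2, 4)])
Fold: move[0]->D => DRURURUL (positions: [(0, 0), (0, -1), (1, -1), (1, 0), (2, 0), (2, 1), (3, 1), (3, 2), (2, 2)])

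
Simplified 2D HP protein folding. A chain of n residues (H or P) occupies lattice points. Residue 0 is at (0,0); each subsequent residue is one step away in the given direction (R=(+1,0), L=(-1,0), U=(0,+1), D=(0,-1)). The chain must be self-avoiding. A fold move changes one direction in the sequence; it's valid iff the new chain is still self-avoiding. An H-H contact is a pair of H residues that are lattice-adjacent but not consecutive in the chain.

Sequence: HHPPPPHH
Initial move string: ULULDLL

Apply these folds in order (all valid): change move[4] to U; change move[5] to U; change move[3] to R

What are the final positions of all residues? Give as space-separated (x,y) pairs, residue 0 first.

Initial moves: ULULDLL
Fold: move[4]->U => ULULULL (positions: [(0, 0), (0, 1), (-1, 1), (-1, 2), (-2, 2), (-2, 3), (-3, 3), (-4, 3)])
Fold: move[5]->U => ULULUUL (positions: [(0, 0), (0, 1), (-1, 1), (-1, 2), (-2, 2), (-2, 3), (-2, 4), (-3, 4)])
Fold: move[3]->R => ULURUUL (positions: [(0, 0), (0, 1), (-1, 1), (-1, 2), (0, 2), (0, 3), (0, 4), (-1, 4)])

Answer: (0,0) (0,1) (-1,1) (-1,2) (0,2) (0,3) (0,4) (-1,4)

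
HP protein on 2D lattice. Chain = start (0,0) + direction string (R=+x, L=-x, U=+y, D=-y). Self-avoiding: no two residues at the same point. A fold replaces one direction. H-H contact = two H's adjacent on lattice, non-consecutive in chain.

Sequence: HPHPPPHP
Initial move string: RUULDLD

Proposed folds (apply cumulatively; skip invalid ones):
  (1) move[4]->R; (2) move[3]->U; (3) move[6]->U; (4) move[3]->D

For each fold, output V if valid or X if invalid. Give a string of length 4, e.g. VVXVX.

Answer: XXVX

Derivation:
Initial: RUULDLD -> [(0, 0), (1, 0), (1, 1), (1, 2), (0, 2), (0, 1), (-1, 1), (-1, 0)]
Fold 1: move[4]->R => RUULRLD INVALID (collision), skipped
Fold 2: move[3]->U => RUUUDLD INVALID (collision), skipped
Fold 3: move[6]->U => RUULDLU VALID
Fold 4: move[3]->D => RUUDDLU INVALID (collision), skipped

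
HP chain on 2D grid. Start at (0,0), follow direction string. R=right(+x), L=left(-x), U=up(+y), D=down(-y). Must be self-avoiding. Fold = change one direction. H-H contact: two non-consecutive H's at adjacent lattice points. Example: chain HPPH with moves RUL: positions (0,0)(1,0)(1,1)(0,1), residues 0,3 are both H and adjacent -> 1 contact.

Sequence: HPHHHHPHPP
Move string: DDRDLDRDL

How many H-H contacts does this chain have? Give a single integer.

Answer: 2

Derivation:
Positions: [(0, 0), (0, -1), (0, -2), (1, -2), (1, -3), (0, -3), (0, -4), (1, -4), (1, -5), (0, -5)]
H-H contact: residue 2 @(0,-2) - residue 5 @(0, -3)
H-H contact: residue 4 @(1,-3) - residue 7 @(1, -4)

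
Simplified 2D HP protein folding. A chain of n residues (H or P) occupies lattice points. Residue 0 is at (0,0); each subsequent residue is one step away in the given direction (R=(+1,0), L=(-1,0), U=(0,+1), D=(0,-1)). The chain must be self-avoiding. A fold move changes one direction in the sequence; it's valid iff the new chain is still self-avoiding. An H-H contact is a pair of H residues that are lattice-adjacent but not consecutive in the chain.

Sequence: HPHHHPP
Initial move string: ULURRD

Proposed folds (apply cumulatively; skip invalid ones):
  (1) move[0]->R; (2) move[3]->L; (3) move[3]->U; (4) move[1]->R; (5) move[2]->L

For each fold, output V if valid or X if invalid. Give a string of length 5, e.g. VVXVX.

Initial: ULURRD -> [(0, 0), (0, 1), (-1, 1), (-1, 2), (0, 2), (1, 2), (1, 1)]
Fold 1: move[0]->R => RLURRD INVALID (collision), skipped
Fold 2: move[3]->L => ULULRD INVALID (collision), skipped
Fold 3: move[3]->U => ULUURD VALID
Fold 4: move[1]->R => URUURD VALID
Fold 5: move[2]->L => URLURD INVALID (collision), skipped

Answer: XXVVX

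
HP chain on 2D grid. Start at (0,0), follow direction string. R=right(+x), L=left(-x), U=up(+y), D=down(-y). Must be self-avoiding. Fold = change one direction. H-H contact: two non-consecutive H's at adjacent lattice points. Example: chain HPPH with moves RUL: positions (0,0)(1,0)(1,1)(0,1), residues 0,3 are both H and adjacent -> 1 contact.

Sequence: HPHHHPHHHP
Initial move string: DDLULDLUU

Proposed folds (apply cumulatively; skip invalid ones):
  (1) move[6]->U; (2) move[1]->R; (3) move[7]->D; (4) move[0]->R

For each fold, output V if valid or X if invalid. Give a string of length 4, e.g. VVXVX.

Answer: XXXX

Derivation:
Initial: DDLULDLUU -> [(0, 0), (0, -1), (0, -2), (-1, -2), (-1, -1), (-2, -1), (-2, -2), (-3, -2), (-3, -1), (-3, 0)]
Fold 1: move[6]->U => DDLULDUUU INVALID (collision), skipped
Fold 2: move[1]->R => DRLULDLUU INVALID (collision), skipped
Fold 3: move[7]->D => DDLULDLDU INVALID (collision), skipped
Fold 4: move[0]->R => RDLULDLUU INVALID (collision), skipped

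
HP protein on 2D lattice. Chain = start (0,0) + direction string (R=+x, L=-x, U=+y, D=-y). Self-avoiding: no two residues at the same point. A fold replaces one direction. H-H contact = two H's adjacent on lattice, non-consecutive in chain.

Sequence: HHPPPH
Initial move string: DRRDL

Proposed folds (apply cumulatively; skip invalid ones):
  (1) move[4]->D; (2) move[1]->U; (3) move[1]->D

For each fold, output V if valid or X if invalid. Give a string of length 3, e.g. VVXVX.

Initial: DRRDL -> [(0, 0), (0, -1), (1, -1), (2, -1), (2, -2), (1, -2)]
Fold 1: move[4]->D => DRRDD VALID
Fold 2: move[1]->U => DURDD INVALID (collision), skipped
Fold 3: move[1]->D => DDRDD VALID

Answer: VXV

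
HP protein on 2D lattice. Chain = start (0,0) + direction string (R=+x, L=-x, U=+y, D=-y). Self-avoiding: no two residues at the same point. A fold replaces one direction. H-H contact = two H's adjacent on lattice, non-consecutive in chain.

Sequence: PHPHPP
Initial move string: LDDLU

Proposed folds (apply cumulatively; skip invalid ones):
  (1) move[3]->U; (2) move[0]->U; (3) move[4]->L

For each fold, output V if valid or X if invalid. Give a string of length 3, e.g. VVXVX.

Initial: LDDLU -> [(0, 0), (-1, 0), (-1, -1), (-1, -2), (-2, -2), (-2, -1)]
Fold 1: move[3]->U => LDDUU INVALID (collision), skipped
Fold 2: move[0]->U => UDDLU INVALID (collision), skipped
Fold 3: move[4]->L => LDDLL VALID

Answer: XXV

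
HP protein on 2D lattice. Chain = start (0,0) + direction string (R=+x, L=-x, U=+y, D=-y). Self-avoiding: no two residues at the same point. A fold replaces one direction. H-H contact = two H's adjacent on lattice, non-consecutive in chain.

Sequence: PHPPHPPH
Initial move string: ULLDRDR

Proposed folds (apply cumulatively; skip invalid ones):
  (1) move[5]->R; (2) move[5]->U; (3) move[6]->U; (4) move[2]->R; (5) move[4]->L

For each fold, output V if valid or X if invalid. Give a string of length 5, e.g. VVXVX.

Answer: XXXXV

Derivation:
Initial: ULLDRDR -> [(0, 0), (0, 1), (-1, 1), (-2, 1), (-2, 0), (-1, 0), (-1, -1), (0, -1)]
Fold 1: move[5]->R => ULLDRRR INVALID (collision), skipped
Fold 2: move[5]->U => ULLDRUR INVALID (collision), skipped
Fold 3: move[6]->U => ULLDRDU INVALID (collision), skipped
Fold 4: move[2]->R => ULRDRDR INVALID (collision), skipped
Fold 5: move[4]->L => ULLDLDR VALID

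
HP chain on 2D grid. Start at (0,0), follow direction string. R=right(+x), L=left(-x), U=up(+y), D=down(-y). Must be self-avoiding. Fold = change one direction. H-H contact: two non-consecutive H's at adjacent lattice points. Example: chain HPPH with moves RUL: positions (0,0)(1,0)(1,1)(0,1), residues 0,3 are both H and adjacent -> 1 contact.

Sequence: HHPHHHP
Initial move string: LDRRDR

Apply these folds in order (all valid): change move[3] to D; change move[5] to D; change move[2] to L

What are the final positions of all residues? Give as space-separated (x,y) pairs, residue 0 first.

Initial moves: LDRRDR
Fold: move[3]->D => LDRDDR (positions: [(0, 0), (-1, 0), (-1, -1), (0, -1), (0, -2), (0, -3), (1, -3)])
Fold: move[5]->D => LDRDDD (positions: [(0, 0), (-1, 0), (-1, -1), (0, -1), (0, -2), (0, -3), (0, -4)])
Fold: move[2]->L => LDLDDD (positions: [(0, 0), (-1, 0), (-1, -1), (-2, -1), (-2, -2), (-2, -3), (-2, -4)])

Answer: (0,0) (-1,0) (-1,-1) (-2,-1) (-2,-2) (-2,-3) (-2,-4)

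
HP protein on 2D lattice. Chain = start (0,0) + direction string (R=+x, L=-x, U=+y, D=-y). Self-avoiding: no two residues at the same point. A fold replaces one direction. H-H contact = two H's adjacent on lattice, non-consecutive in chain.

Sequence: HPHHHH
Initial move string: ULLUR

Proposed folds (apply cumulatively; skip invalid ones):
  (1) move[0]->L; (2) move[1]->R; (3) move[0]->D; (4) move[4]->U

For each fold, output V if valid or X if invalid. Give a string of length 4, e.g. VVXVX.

Answer: VXVV

Derivation:
Initial: ULLUR -> [(0, 0), (0, 1), (-1, 1), (-2, 1), (-2, 2), (-1, 2)]
Fold 1: move[0]->L => LLLUR VALID
Fold 2: move[1]->R => LRLUR INVALID (collision), skipped
Fold 3: move[0]->D => DLLUR VALID
Fold 4: move[4]->U => DLLUU VALID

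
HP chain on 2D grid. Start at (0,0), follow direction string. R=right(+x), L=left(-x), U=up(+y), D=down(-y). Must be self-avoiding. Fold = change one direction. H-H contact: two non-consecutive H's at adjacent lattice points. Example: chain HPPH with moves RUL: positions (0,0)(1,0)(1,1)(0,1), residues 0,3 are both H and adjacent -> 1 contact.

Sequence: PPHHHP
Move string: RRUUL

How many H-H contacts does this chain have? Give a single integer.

Positions: [(0, 0), (1, 0), (2, 0), (2, 1), (2, 2), (1, 2)]
No H-H contacts found.

Answer: 0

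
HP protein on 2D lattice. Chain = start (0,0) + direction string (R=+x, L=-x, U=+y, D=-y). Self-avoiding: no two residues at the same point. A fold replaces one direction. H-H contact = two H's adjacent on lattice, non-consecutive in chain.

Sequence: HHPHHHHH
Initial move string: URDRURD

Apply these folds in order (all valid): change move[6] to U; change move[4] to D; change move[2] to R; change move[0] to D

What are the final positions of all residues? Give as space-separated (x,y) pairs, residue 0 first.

Initial moves: URDRURD
Fold: move[6]->U => URDRURU (positions: [(0, 0), (0, 1), (1, 1), (1, 0), (2, 0), (2, 1), (3, 1), (3, 2)])
Fold: move[4]->D => URDRDRU (positions: [(0, 0), (0, 1), (1, 1), (1, 0), (2, 0), (2, -1), (3, -1), (3, 0)])
Fold: move[2]->R => URRRDRU (positions: [(0, 0), (0, 1), (1, 1), (2, 1), (3, 1), (3, 0), (4, 0), (4, 1)])
Fold: move[0]->D => DRRRDRU (positions: [(0, 0), (0, -1), (1, -1), (2, -1), (3, -1), (3, -2), (4, -2), (4, -1)])

Answer: (0,0) (0,-1) (1,-1) (2,-1) (3,-1) (3,-2) (4,-2) (4,-1)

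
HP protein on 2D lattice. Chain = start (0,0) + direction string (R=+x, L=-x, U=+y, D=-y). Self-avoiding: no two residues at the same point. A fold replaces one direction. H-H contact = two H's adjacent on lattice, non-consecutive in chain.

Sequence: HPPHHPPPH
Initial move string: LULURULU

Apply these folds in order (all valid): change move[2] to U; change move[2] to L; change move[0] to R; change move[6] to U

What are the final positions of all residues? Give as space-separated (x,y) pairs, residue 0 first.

Answer: (0,0) (1,0) (1,1) (0,1) (0,2) (1,2) (1,3) (1,4) (1,5)

Derivation:
Initial moves: LULURULU
Fold: move[2]->U => LUUURULU (positions: [(0, 0), (-1, 0), (-1, 1), (-1, 2), (-1, 3), (0, 3), (0, 4), (-1, 4), (-1, 5)])
Fold: move[2]->L => LULURULU (positions: [(0, 0), (-1, 0), (-1, 1), (-2, 1), (-2, 2), (-1, 2), (-1, 3), (-2, 3), (-2, 4)])
Fold: move[0]->R => RULURULU (positions: [(0, 0), (1, 0), (1, 1), (0, 1), (0, 2), (1, 2), (1, 3), (0, 3), (0, 4)])
Fold: move[6]->U => RULURUUU (positions: [(0, 0), (1, 0), (1, 1), (0, 1), (0, 2), (1, 2), (1, 3), (1, 4), (1, 5)])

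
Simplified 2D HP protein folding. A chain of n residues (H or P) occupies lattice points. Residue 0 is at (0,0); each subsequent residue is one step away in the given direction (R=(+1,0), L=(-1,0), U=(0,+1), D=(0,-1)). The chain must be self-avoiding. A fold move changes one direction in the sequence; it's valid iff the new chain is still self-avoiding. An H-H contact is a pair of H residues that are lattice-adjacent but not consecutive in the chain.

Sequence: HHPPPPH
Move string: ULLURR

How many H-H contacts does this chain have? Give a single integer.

Answer: 1

Derivation:
Positions: [(0, 0), (0, 1), (-1, 1), (-2, 1), (-2, 2), (-1, 2), (0, 2)]
H-H contact: residue 1 @(0,1) - residue 6 @(0, 2)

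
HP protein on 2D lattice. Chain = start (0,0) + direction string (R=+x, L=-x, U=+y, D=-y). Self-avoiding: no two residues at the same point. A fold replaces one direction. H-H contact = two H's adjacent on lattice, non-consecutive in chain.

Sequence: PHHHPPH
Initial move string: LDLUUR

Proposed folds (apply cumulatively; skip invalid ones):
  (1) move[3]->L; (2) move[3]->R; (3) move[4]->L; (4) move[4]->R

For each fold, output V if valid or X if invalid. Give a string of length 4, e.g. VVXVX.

Answer: VXXX

Derivation:
Initial: LDLUUR -> [(0, 0), (-1, 0), (-1, -1), (-2, -1), (-2, 0), (-2, 1), (-1, 1)]
Fold 1: move[3]->L => LDLLUR VALID
Fold 2: move[3]->R => LDLRUR INVALID (collision), skipped
Fold 3: move[4]->L => LDLLLR INVALID (collision), skipped
Fold 4: move[4]->R => LDLLRR INVALID (collision), skipped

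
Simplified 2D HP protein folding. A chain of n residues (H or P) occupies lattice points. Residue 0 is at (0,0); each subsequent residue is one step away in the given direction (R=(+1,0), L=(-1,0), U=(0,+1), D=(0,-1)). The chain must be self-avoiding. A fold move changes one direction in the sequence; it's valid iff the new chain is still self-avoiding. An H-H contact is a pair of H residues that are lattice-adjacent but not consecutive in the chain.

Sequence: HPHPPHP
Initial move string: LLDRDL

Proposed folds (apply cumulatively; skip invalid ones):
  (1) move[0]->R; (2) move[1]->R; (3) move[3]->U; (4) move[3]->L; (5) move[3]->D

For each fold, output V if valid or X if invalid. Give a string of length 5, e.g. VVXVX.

Answer: XXXVV

Derivation:
Initial: LLDRDL -> [(0, 0), (-1, 0), (-2, 0), (-2, -1), (-1, -1), (-1, -2), (-2, -2)]
Fold 1: move[0]->R => RLDRDL INVALID (collision), skipped
Fold 2: move[1]->R => LRDRDL INVALID (collision), skipped
Fold 3: move[3]->U => LLDUDL INVALID (collision), skipped
Fold 4: move[3]->L => LLDLDL VALID
Fold 5: move[3]->D => LLDDDL VALID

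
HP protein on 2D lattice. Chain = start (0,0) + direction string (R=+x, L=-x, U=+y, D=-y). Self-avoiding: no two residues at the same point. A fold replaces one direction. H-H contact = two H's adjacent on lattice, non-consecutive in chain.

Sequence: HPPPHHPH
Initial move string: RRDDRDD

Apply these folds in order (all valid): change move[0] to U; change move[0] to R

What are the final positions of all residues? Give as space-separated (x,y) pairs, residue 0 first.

Answer: (0,0) (1,0) (2,0) (2,-1) (2,-2) (3,-2) (3,-3) (3,-4)

Derivation:
Initial moves: RRDDRDD
Fold: move[0]->U => URDDRDD (positions: [(0, 0), (0, 1), (1, 1), (1, 0), (1, -1), (2, -1), (2, -2), (2, -3)])
Fold: move[0]->R => RRDDRDD (positions: [(0, 0), (1, 0), (2, 0), (2, -1), (2, -2), (3, -2), (3, -3), (3, -4)])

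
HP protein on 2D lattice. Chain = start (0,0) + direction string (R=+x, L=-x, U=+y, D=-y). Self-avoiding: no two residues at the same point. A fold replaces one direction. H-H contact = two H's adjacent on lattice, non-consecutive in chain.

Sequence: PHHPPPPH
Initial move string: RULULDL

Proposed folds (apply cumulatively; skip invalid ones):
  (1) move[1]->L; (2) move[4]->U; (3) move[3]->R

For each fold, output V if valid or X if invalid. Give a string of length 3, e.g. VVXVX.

Initial: RULULDL -> [(0, 0), (1, 0), (1, 1), (0, 1), (0, 2), (-1, 2), (-1, 1), (-2, 1)]
Fold 1: move[1]->L => RLLULDL INVALID (collision), skipped
Fold 2: move[4]->U => RULUUDL INVALID (collision), skipped
Fold 3: move[3]->R => RULRLDL INVALID (collision), skipped

Answer: XXX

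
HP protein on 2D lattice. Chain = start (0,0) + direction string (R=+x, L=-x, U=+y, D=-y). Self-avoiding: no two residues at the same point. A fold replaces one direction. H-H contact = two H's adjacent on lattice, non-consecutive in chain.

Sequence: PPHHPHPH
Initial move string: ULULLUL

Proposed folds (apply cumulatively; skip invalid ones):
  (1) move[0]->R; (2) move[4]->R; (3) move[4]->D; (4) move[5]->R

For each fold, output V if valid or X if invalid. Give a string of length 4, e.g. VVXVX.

Initial: ULULLUL -> [(0, 0), (0, 1), (-1, 1), (-1, 2), (-2, 2), (-3, 2), (-3, 3), (-4, 3)]
Fold 1: move[0]->R => RLULLUL INVALID (collision), skipped
Fold 2: move[4]->R => ULULRUL INVALID (collision), skipped
Fold 3: move[4]->D => ULULDUL INVALID (collision), skipped
Fold 4: move[5]->R => ULULLRL INVALID (collision), skipped

Answer: XXXX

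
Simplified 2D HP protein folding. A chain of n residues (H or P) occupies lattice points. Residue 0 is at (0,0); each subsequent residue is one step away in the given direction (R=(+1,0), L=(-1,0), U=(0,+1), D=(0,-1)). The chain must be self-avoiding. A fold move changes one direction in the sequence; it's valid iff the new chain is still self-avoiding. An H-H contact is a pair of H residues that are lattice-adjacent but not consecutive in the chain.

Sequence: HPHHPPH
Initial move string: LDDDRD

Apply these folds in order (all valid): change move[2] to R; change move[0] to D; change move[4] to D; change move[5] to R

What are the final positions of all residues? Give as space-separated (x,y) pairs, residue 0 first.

Initial moves: LDDDRD
Fold: move[2]->R => LDRDRD (positions: [(0, 0), (-1, 0), (-1, -1), (0, -1), (0, -2), (1, -2), (1, -3)])
Fold: move[0]->D => DDRDRD (positions: [(0, 0), (0, -1), (0, -2), (1, -2), (1, -3), (2, -3), (2, -4)])
Fold: move[4]->D => DDRDDD (positions: [(0, 0), (0, -1), (0, -2), (1, -2), (1, -3), (1, -4), (1, -5)])
Fold: move[5]->R => DDRDDR (positions: [(0, 0), (0, -1), (0, -2), (1, -2), (1, -3), (1, -4), (2, -4)])

Answer: (0,0) (0,-1) (0,-2) (1,-2) (1,-3) (1,-4) (2,-4)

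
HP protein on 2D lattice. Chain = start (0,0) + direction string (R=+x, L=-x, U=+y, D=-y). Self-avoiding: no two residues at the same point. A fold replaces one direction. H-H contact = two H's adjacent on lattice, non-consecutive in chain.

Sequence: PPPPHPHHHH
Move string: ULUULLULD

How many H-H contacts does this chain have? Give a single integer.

Positions: [(0, 0), (0, 1), (-1, 1), (-1, 2), (-1, 3), (-2, 3), (-3, 3), (-3, 4), (-4, 4), (-4, 3)]
H-H contact: residue 6 @(-3,3) - residue 9 @(-4, 3)

Answer: 1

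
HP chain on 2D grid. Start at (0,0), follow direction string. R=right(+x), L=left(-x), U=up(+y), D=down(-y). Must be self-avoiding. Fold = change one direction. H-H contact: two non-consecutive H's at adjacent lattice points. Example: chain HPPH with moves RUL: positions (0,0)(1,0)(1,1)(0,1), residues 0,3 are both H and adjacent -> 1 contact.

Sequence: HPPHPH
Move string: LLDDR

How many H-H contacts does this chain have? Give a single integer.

Answer: 0

Derivation:
Positions: [(0, 0), (-1, 0), (-2, 0), (-2, -1), (-2, -2), (-1, -2)]
No H-H contacts found.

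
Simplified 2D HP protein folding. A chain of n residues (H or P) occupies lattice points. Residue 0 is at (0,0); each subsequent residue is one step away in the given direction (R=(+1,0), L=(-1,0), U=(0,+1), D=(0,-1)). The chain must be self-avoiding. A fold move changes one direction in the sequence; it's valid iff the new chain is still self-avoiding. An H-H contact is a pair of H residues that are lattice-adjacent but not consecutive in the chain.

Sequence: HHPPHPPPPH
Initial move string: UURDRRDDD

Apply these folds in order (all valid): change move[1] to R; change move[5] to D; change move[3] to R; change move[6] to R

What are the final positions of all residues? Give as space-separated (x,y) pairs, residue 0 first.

Initial moves: UURDRRDDD
Fold: move[1]->R => URRDRRDDD (positions: [(0, 0), (0, 1), (1, 1), (2, 1), (2, 0), (3, 0), (4, 0), (4, -1), (4, -2), (4, -3)])
Fold: move[5]->D => URRDRDDDD (positions: [(0, 0), (0, 1), (1, 1), (2, 1), (2, 0), (3, 0), (3, -1), (3, -2), (3, -3), (3, -4)])
Fold: move[3]->R => URRRRDDDD (positions: [(0, 0), (0, 1), (1, 1), (2, 1), (3, 1), (4, 1), (4, 0), (4, -1), (4, -2), (4, -3)])
Fold: move[6]->R => URRRRDRDD (positions: [(0, 0), (0, 1), (1, 1), (2, 1), (3, 1), (4, 1), (4, 0), (5, 0), (5, -1), (5, -2)])

Answer: (0,0) (0,1) (1,1) (2,1) (3,1) (4,1) (4,0) (5,0) (5,-1) (5,-2)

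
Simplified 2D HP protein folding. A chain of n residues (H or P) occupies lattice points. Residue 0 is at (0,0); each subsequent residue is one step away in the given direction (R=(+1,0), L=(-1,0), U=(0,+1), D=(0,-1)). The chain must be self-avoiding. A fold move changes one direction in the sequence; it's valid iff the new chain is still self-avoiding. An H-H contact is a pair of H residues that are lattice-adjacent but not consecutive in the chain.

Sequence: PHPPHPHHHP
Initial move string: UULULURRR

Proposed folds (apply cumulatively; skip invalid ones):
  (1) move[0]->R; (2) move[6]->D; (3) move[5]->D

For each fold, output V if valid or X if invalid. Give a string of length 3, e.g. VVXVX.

Initial: UULULURRR -> [(0, 0), (0, 1), (0, 2), (-1, 2), (-1, 3), (-2, 3), (-2, 4), (-1, 4), (0, 4), (1, 4)]
Fold 1: move[0]->R => RULULURRR VALID
Fold 2: move[6]->D => RULULUDRR INVALID (collision), skipped
Fold 3: move[5]->D => RULULDRRR INVALID (collision), skipped

Answer: VXX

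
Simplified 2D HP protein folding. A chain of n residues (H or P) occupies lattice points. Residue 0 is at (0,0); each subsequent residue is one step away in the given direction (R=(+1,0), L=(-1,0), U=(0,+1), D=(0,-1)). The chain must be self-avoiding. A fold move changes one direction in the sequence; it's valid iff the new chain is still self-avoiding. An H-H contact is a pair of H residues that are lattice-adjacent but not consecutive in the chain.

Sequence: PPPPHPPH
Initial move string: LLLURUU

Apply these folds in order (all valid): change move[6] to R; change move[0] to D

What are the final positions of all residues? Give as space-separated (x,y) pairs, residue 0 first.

Answer: (0,0) (0,-1) (-1,-1) (-2,-1) (-2,0) (-1,0) (-1,1) (0,1)

Derivation:
Initial moves: LLLURUU
Fold: move[6]->R => LLLURUR (positions: [(0, 0), (-1, 0), (-2, 0), (-3, 0), (-3, 1), (-2, 1), (-2, 2), (-1, 2)])
Fold: move[0]->D => DLLURUR (positions: [(0, 0), (0, -1), (-1, -1), (-2, -1), (-2, 0), (-1, 0), (-1, 1), (0, 1)])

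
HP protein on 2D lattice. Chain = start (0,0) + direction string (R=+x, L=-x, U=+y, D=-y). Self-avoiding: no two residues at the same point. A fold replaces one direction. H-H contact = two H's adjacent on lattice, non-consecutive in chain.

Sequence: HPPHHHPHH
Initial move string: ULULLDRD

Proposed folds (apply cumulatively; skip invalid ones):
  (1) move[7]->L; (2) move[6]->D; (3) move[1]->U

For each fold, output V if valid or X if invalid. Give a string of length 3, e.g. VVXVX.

Answer: XVV

Derivation:
Initial: ULULLDRD -> [(0, 0), (0, 1), (-1, 1), (-1, 2), (-2, 2), (-3, 2), (-3, 1), (-2, 1), (-2, 0)]
Fold 1: move[7]->L => ULULLDRL INVALID (collision), skipped
Fold 2: move[6]->D => ULULLDDD VALID
Fold 3: move[1]->U => UUULLDDD VALID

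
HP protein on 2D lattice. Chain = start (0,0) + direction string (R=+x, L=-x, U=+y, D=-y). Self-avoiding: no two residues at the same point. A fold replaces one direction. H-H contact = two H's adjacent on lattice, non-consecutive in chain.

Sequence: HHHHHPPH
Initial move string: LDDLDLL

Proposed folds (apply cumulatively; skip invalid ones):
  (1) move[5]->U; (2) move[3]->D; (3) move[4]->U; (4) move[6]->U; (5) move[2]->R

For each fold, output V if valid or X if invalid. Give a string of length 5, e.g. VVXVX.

Initial: LDDLDLL -> [(0, 0), (-1, 0), (-1, -1), (-1, -2), (-2, -2), (-2, -3), (-3, -3), (-4, -3)]
Fold 1: move[5]->U => LDDLDUL INVALID (collision), skipped
Fold 2: move[3]->D => LDDDDLL VALID
Fold 3: move[4]->U => LDDDULL INVALID (collision), skipped
Fold 4: move[6]->U => LDDDDLU VALID
Fold 5: move[2]->R => LDRDDLU VALID

Answer: XVXVV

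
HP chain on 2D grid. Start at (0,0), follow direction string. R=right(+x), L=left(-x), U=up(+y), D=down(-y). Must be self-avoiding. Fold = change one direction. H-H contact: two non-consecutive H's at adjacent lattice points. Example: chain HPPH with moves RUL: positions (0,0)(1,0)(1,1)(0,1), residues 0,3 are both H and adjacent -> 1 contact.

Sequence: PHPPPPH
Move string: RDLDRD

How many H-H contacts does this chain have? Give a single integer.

Answer: 0

Derivation:
Positions: [(0, 0), (1, 0), (1, -1), (0, -1), (0, -2), (1, -2), (1, -3)]
No H-H contacts found.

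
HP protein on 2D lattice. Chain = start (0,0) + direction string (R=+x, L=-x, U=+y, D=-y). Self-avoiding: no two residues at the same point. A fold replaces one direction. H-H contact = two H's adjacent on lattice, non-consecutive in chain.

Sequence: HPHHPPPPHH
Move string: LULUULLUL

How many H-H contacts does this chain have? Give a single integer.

Positions: [(0, 0), (-1, 0), (-1, 1), (-2, 1), (-2, 2), (-2, 3), (-3, 3), (-4, 3), (-4, 4), (-5, 4)]
No H-H contacts found.

Answer: 0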